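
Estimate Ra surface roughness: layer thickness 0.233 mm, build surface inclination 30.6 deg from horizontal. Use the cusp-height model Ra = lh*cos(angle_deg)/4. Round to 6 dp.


Ra = 0.233 * cos(30.6) / 4 = 0.050138 mm


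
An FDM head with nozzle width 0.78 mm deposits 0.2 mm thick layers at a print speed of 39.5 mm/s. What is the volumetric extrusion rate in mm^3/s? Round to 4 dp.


Rate = 0.78 * 0.2 * 39.5 = 6.162 mm^3/s


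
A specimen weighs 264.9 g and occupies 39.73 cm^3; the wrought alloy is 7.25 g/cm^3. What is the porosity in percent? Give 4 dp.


rho_part = 264.9 / 39.73 = 6.66750566 g/cm^3
Porosity = (1 - 6.66750566/7.25)*100 = 8.0344 %


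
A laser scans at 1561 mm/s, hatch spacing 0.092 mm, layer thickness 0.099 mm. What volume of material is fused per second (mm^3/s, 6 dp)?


Rate = 1561 * 0.092 * 0.099 = 14.217588 mm^3/s


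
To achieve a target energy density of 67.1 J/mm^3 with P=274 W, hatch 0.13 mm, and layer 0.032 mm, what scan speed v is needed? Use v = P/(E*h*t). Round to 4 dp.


v = 274 / (67.1*0.13*0.032) = 981.6004 mm/s


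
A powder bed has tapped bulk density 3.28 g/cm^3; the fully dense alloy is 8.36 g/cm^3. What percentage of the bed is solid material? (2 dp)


Packing = (3.28/8.36)*100 = 39.23 %


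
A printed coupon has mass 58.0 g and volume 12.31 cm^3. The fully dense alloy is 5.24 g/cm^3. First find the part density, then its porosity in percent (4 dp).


rho_part = 58.0 / 12.31 = 4.71161657 g/cm^3
Porosity = (1 - 4.71161657/5.24)*100 = 10.0837 %


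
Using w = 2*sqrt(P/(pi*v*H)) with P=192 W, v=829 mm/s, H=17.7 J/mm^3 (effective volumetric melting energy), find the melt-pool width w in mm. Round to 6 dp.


w = 2*sqrt(192/(pi*829*17.7)) = 0.129075 mm


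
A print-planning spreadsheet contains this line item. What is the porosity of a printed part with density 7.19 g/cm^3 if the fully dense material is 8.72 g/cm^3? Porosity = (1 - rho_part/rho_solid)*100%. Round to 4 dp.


Porosity = (1-7.19/8.72)*100 = 17.5459 %


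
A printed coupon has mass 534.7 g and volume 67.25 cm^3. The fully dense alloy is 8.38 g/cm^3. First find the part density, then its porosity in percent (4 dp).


rho_part = 534.7 / 67.25 = 7.95092937 g/cm^3
Porosity = (1 - 7.95092937/8.38)*100 = 5.1202 %


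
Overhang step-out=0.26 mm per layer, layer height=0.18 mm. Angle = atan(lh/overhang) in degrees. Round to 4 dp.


angle = atan(0.18/0.26) = 34.6952 degrees


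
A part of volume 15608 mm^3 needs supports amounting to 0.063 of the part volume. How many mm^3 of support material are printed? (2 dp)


V_support = 15608 * 0.063 = 983.3 mm^3


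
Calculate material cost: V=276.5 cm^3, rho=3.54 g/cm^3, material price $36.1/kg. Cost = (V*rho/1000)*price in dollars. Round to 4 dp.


Mass = 276.5*3.54/1000 = 0.97881 kg
Cost = 0.97881 * 36.1 = 35.335 $


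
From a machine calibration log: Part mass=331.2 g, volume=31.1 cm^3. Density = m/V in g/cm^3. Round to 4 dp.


rho = 331.2 / 31.1 = 10.6495 g/cm^3


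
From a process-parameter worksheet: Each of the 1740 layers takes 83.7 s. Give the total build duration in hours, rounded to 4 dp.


t = 1740 * 83.7 / 3600 = 40.455 hrs


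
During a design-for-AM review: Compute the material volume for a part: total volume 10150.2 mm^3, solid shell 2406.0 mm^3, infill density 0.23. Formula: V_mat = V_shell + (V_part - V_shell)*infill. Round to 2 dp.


V_infill = (10150.2 - 2406.0) * 0.23 = 1781.17
V_total = 2406.0 + 1781.17 = 4187.17 mm^3


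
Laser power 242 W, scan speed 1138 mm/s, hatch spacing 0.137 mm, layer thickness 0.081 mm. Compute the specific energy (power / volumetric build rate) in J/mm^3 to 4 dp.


Build rate = 1138 * 0.137 * 0.081 = 12.628386 mm^3/s
SE = 242 / 12.628386 = 19.1632 J/mm^3


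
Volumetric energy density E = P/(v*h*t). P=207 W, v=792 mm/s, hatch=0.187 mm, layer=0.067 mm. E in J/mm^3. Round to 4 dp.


E = 207 / (792*0.187*0.067) = 20.8607 J/mm^3


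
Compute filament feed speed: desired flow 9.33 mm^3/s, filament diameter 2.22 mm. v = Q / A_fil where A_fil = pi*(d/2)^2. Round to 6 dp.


A = pi*(2.22/2)^2 = 3.870756
v = 9.33 / 3.870756 = 2.410382 mm/s


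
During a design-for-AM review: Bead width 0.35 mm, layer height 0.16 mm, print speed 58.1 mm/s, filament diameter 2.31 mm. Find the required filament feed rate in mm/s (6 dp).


Q = 0.35 * 0.16 * 58.1 = 3.2536 mm^3/s
A_fil = pi*(2.31/2)^2 = 4.19096314 mm^2
v_feed = 3.2536 / 4.19096314 = 0.776337 mm/s


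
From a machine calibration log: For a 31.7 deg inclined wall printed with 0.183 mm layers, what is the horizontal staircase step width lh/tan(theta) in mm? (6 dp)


step = 0.183 / tan(31.7) = 0.296302 mm


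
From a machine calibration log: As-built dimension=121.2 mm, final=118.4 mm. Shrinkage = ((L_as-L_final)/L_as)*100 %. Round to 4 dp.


Shrinkage = ((121.2-118.4)/121.2)*100 = 2.3102 %


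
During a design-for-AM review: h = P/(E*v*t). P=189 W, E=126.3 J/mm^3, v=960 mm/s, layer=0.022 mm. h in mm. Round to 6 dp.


h = 189 / (126.3*960*0.022) = 0.070854 mm


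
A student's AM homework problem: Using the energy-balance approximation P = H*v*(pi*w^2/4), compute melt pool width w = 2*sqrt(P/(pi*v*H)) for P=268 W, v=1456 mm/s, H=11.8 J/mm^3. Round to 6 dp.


w = 2*sqrt(268/(pi*1456*11.8)) = 0.140929 mm


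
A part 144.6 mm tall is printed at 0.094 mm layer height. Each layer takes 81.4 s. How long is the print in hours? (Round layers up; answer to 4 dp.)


Layers = ceil(144.6/0.094) = 1539
t = 1539 * 81.4 / 3600 = 34.7985 hrs


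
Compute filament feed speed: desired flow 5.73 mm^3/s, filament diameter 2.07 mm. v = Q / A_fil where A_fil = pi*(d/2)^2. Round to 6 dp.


A = pi*(2.07/2)^2 = 3.365353
v = 5.73 / 3.365353 = 1.702645 mm/s


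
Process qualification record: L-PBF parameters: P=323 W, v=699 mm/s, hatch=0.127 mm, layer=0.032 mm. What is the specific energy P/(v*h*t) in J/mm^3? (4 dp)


Build rate = 699 * 0.127 * 0.032 = 2.840736 mm^3/s
SE = 323 / 2.840736 = 113.7029 J/mm^3


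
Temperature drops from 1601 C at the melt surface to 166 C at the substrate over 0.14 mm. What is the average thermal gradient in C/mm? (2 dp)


G = (1601-166)/0.14 = 10250.0 C/mm


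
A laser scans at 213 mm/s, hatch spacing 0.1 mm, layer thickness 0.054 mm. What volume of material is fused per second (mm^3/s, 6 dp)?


Rate = 213 * 0.1 * 0.054 = 1.1502 mm^3/s


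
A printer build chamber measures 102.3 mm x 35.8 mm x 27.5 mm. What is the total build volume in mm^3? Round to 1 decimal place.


V = 102.3 * 35.8 * 27.5 = 100714.4 mm^3


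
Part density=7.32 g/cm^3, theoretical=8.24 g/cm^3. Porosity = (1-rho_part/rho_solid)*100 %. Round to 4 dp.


Porosity = (1-7.32/8.24)*100 = 11.165 %


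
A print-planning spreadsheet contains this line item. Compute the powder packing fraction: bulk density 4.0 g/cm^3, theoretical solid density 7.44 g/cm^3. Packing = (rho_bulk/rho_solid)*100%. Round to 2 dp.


Packing = (4.0/7.44)*100 = 53.76 %


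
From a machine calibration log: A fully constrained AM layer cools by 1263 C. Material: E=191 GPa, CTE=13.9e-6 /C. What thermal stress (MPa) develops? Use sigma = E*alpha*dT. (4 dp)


sigma = 191*1000 * 13.9e-6 * 1263 = 3353.1387 MPa


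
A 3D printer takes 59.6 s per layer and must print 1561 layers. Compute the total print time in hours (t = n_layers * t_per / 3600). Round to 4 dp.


t = 1561 * 59.6 / 3600 = 25.8432 hrs


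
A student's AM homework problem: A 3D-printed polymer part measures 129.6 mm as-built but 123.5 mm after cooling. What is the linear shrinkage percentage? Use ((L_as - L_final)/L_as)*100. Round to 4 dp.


Shrinkage = ((129.6-123.5)/129.6)*100 = 4.7068 %


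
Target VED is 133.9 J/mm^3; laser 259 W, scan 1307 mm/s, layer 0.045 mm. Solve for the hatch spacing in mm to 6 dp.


h = 259 / (133.9*1307*0.045) = 0.032888 mm


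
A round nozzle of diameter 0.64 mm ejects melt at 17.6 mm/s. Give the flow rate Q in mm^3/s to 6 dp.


A = pi*(0.64/2)^2 = 0.32169909 mm^2
Q = 0.32169909 * 17.6 = 5.661904 mm^3/s


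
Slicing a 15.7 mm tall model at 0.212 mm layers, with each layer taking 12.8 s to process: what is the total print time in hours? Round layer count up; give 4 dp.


Layers = ceil(15.7/0.212) = 75
t = 75 * 12.8 / 3600 = 0.2667 hrs


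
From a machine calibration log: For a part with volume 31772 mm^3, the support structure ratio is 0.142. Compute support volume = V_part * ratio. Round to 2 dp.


V_support = 31772 * 0.142 = 4511.62 mm^3


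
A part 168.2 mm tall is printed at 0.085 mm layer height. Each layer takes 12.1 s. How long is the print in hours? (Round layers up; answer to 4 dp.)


Layers = ceil(168.2/0.085) = 1979
t = 1979 * 12.1 / 3600 = 6.6516 hrs


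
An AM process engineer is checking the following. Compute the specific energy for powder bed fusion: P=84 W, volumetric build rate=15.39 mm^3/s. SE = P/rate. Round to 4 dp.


SE = 84 / 15.39 = 5.4581 J/mm^3


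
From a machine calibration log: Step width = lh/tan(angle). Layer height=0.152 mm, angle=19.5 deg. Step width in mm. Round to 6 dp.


step = 0.152 / tan(19.5) = 0.429235 mm


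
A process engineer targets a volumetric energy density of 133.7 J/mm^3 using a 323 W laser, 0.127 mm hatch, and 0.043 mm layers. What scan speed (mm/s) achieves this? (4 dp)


v = 323 / (133.7*0.127*0.043) = 442.3835 mm/s


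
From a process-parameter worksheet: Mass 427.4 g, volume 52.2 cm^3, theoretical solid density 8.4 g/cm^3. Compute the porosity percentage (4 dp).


rho_part = 427.4 / 52.2 = 8.18773946 g/cm^3
Porosity = (1 - 8.18773946/8.4)*100 = 2.5269 %


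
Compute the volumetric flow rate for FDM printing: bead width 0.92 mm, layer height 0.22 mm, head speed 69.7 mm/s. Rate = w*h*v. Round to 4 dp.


Rate = 0.92 * 0.22 * 69.7 = 14.1073 mm^3/s


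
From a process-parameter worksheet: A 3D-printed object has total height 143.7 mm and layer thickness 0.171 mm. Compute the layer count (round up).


Layers = ceil(143.7/0.171) = 841


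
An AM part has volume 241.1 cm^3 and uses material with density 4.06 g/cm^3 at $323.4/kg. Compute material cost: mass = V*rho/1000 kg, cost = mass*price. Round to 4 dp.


Mass = 241.1*4.06/1000 = 0.978866 kg
Cost = 0.978866 * 323.4 = 316.5653 $


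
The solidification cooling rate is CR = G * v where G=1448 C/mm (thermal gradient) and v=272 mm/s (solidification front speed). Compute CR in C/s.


CR = 1448 * 272 = 393856 C/s


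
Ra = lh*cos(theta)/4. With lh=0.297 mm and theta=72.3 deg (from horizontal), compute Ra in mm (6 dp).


Ra = 0.297 * cos(72.3) / 4 = 0.022574 mm


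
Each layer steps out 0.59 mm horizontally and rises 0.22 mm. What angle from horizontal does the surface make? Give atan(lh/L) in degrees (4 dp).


angle = atan(0.22/0.59) = 20.4495 degrees


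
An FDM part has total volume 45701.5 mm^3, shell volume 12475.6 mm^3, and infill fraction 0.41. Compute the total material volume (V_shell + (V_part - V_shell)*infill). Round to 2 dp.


V_infill = (45701.5 - 12475.6) * 0.41 = 13622.62
V_total = 12475.6 + 13622.62 = 26098.22 mm^3


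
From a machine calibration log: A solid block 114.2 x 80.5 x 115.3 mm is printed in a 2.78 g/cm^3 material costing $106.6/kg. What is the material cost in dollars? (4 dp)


V = 114.2 * 80.5 * 115.3 = 1059964.43 mm^3 = 1059.96443 cm^3
Mass = 1059.96443 * 2.78 / 1000 = 2.94670112 kg
Cost = 2.94670112 * 106.6 = 314.1183 $


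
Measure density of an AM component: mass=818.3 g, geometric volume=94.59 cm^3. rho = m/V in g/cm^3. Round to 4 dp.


rho = 818.3 / 94.59 = 8.651 g/cm^3


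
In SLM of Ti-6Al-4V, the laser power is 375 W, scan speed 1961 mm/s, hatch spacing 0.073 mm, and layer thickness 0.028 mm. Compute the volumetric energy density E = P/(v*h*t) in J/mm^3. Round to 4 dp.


E = 375 / (1961*0.073*0.028) = 93.5562 J/mm^3


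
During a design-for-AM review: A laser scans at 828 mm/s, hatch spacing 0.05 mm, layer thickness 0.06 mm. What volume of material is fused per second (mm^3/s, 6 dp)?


Rate = 828 * 0.05 * 0.06 = 2.484 mm^3/s


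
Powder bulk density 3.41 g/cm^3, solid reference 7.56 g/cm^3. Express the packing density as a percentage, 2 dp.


Packing = (3.41/7.56)*100 = 45.11 %


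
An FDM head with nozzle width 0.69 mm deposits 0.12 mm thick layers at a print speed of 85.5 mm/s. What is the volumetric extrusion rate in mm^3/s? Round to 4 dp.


Rate = 0.69 * 0.12 * 85.5 = 7.0794 mm^3/s


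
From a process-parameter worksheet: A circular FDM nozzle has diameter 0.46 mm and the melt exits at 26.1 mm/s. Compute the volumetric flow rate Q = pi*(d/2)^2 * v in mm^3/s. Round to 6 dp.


A = pi*(0.46/2)^2 = 0.16619025 mm^2
Q = 0.16619025 * 26.1 = 4.337566 mm^3/s


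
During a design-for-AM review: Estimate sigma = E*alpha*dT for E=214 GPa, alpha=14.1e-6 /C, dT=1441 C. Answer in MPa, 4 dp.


sigma = 214*1000 * 14.1e-6 * 1441 = 4348.0734 MPa


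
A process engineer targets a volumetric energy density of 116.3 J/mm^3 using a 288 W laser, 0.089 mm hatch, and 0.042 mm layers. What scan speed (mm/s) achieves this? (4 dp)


v = 288 / (116.3*0.089*0.042) = 662.4811 mm/s


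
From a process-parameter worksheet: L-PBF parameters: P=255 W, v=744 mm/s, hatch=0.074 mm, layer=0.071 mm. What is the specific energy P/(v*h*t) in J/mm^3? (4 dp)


Build rate = 744 * 0.074 * 0.071 = 3.908976 mm^3/s
SE = 255 / 3.908976 = 65.2345 J/mm^3


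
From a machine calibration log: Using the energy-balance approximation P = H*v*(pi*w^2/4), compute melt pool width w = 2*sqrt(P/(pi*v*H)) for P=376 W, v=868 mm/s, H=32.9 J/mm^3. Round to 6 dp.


w = 2*sqrt(376/(pi*868*32.9)) = 0.129477 mm


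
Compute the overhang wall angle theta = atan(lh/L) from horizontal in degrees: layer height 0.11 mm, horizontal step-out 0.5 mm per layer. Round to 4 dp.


angle = atan(0.11/0.5) = 12.4074 degrees


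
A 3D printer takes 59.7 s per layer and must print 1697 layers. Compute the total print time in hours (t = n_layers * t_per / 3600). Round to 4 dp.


t = 1697 * 59.7 / 3600 = 28.1419 hrs


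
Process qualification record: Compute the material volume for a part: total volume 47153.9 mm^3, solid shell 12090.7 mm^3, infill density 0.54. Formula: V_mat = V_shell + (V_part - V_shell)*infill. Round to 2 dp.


V_infill = (47153.9 - 12090.7) * 0.54 = 18934.13
V_total = 12090.7 + 18934.13 = 31024.83 mm^3


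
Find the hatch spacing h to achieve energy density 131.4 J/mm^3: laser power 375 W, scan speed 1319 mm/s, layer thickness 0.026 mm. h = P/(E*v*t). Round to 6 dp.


h = 375 / (131.4*1319*0.026) = 0.083218 mm


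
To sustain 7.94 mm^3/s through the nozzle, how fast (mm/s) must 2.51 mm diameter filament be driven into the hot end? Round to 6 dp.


A = pi*(2.51/2)^2 = 4.948087
v = 7.94 / 4.948087 = 1.604661 mm/s


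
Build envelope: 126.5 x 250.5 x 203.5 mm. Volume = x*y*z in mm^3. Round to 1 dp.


V = 126.5 * 250.5 * 203.5 = 6448558.9 mm^3


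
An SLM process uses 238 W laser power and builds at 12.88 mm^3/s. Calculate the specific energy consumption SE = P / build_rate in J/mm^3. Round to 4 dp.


SE = 238 / 12.88 = 18.4783 J/mm^3


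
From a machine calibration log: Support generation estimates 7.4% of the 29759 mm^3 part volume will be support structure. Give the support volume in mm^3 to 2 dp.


V_support = 29759 * 0.074 = 2202.17 mm^3


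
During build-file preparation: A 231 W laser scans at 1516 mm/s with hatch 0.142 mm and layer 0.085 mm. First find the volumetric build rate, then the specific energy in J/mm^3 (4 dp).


Build rate = 1516 * 0.142 * 0.085 = 18.29812 mm^3/s
SE = 231 / 18.29812 = 12.6242 J/mm^3


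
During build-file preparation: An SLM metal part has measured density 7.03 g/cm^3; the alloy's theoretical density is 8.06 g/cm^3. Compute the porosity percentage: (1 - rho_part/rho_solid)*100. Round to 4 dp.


Porosity = (1-7.03/8.06)*100 = 12.7792 %


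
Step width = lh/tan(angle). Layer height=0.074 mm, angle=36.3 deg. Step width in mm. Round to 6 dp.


step = 0.074 / tan(36.3) = 0.100739 mm


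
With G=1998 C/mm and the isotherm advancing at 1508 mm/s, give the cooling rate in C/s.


CR = 1998 * 1508 = 3012984 C/s


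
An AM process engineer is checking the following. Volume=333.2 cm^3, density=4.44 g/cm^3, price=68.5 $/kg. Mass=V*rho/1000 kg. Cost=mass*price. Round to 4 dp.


Mass = 333.2*4.44/1000 = 1.479408 kg
Cost = 1.479408 * 68.5 = 101.3394 $


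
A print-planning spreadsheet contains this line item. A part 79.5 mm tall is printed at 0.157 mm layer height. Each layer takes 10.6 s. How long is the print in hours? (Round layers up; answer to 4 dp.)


Layers = ceil(79.5/0.157) = 507
t = 507 * 10.6 / 3600 = 1.4928 hrs


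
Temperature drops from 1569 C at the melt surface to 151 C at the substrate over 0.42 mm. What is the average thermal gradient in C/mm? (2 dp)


G = (1569-151)/0.42 = 3376.19 C/mm


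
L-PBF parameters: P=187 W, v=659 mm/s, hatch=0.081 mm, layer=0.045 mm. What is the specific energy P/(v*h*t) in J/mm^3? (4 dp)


Build rate = 659 * 0.081 * 0.045 = 2.402055 mm^3/s
SE = 187 / 2.402055 = 77.85 J/mm^3


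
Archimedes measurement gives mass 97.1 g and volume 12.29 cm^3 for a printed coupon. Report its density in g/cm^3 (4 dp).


rho = 97.1 / 12.29 = 7.9007 g/cm^3


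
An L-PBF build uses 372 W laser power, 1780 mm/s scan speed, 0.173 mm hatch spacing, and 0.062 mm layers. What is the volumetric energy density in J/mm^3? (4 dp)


E = 372 / (1780*0.173*0.062) = 19.4843 J/mm^3


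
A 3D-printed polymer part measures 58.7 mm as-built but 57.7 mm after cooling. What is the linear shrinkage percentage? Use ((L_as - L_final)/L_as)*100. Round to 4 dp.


Shrinkage = ((58.7-57.7)/58.7)*100 = 1.7036 %


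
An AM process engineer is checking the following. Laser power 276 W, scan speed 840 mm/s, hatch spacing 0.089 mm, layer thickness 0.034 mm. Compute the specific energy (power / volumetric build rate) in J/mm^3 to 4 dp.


Build rate = 840 * 0.089 * 0.034 = 2.54184 mm^3/s
SE = 276 / 2.54184 = 108.5828 J/mm^3


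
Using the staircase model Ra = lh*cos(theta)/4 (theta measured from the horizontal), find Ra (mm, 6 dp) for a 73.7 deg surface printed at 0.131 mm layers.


Ra = 0.131 * cos(73.7) / 4 = 0.009192 mm


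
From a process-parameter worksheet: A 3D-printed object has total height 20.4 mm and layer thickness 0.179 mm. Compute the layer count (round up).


Layers = ceil(20.4/0.179) = 114


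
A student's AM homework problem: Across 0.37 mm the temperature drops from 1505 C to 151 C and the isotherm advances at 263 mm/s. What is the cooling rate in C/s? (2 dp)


G = (1505-151)/0.37 = 3659.45945946 C/mm
CR = 3659.45945946 * 263 = 962437.84 C/s


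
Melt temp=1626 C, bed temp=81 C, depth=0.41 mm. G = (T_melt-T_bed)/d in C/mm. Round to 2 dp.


G = (1626-81)/0.41 = 3768.29 C/mm


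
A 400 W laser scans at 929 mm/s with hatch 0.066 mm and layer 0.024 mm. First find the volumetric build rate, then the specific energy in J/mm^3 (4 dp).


Build rate = 929 * 0.066 * 0.024 = 1.471536 mm^3/s
SE = 400 / 1.471536 = 271.8248 J/mm^3


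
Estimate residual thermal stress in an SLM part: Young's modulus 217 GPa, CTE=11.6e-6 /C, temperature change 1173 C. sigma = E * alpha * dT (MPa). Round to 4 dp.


sigma = 217*1000 * 11.6e-6 * 1173 = 2952.6756 MPa


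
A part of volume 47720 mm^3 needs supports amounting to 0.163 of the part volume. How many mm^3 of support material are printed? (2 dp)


V_support = 47720 * 0.163 = 7778.36 mm^3


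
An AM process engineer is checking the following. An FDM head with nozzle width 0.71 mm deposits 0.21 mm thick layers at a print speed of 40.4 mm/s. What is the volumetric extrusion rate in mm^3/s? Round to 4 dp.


Rate = 0.71 * 0.21 * 40.4 = 6.0236 mm^3/s


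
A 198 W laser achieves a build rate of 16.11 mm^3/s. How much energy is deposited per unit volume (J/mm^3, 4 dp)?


SE = 198 / 16.11 = 12.2905 J/mm^3


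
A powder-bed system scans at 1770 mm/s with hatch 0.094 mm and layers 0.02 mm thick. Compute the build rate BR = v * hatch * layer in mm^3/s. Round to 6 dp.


Rate = 1770 * 0.094 * 0.02 = 3.3276 mm^3/s


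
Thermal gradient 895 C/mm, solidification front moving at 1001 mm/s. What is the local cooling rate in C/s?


CR = 895 * 1001 = 895895 C/s


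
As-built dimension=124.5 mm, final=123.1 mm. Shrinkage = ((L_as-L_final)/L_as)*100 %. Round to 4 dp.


Shrinkage = ((124.5-123.1)/124.5)*100 = 1.1245 %


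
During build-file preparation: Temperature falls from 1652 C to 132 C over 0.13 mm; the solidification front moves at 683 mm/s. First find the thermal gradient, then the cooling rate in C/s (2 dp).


G = (1652-132)/0.13 = 11692.30769231 C/mm
CR = 11692.30769231 * 683 = 7985846.15 C/s


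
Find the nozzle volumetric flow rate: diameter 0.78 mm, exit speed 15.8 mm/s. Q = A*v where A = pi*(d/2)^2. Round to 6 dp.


A = pi*(0.78/2)^2 = 0.47783624 mm^2
Q = 0.47783624 * 15.8 = 7.549813 mm^3/s


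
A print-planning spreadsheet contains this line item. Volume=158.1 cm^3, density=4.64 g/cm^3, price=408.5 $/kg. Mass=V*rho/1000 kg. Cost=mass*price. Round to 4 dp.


Mass = 158.1*4.64/1000 = 0.733584 kg
Cost = 0.733584 * 408.5 = 299.6691 $


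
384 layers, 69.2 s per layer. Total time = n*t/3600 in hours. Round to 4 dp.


t = 384 * 69.2 / 3600 = 7.3813 hrs


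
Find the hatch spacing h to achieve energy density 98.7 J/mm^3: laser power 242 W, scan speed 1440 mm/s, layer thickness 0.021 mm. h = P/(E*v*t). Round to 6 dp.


h = 242 / (98.7*1440*0.021) = 0.081081 mm


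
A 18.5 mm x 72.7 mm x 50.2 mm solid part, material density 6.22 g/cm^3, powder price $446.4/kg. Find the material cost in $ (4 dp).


V = 18.5 * 72.7 * 50.2 = 67516.49 mm^3 = 67.51649 cm^3
Mass = 67.51649 * 6.22 / 1000 = 0.41995257 kg
Cost = 0.41995257 * 446.4 = 187.4668 $


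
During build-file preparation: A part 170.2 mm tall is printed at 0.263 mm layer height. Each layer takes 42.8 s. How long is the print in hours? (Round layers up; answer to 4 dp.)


Layers = ceil(170.2/0.263) = 648
t = 648 * 42.8 / 3600 = 7.704 hrs


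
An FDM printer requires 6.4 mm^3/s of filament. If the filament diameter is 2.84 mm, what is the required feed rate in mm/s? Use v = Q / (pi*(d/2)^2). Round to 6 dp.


A = pi*(2.84/2)^2 = 6.334707
v = 6.4 / 6.334707 = 1.010307 mm/s


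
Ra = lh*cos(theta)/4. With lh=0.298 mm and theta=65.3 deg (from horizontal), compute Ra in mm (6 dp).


Ra = 0.298 * cos(65.3) / 4 = 0.031131 mm


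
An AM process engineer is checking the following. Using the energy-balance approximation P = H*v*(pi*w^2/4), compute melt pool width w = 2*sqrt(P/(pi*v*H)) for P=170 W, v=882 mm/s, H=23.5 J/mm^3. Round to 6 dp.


w = 2*sqrt(170/(pi*882*23.5)) = 0.102191 mm


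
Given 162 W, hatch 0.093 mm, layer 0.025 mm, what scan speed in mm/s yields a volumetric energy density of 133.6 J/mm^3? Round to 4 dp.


v = 162 / (133.6*0.093*0.025) = 521.5376 mm/s


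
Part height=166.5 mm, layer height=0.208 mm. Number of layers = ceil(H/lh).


Layers = ceil(166.5/0.208) = 801


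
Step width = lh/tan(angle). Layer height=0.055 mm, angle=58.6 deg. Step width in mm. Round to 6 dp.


step = 0.055 / tan(58.6) = 0.033572 mm


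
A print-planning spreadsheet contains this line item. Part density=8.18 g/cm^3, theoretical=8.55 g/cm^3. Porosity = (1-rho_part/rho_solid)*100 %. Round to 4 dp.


Porosity = (1-8.18/8.55)*100 = 4.3275 %


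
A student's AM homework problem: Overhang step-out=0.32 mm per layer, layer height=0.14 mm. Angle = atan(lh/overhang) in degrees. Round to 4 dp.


angle = atan(0.14/0.32) = 23.6294 degrees


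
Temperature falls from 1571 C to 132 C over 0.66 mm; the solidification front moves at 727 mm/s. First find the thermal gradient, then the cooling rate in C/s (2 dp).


G = (1571-132)/0.66 = 2180.3030303 C/mm
CR = 2180.3030303 * 727 = 1585080.3 C/s


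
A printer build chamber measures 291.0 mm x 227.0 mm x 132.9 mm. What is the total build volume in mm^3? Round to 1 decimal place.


V = 291.0 * 227.0 * 132.9 = 8778975.3 mm^3


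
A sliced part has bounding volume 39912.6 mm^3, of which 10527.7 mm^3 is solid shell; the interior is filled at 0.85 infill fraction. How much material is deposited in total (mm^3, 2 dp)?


V_infill = (39912.6 - 10527.7) * 0.85 = 24977.17
V_total = 10527.7 + 24977.17 = 35504.87 mm^3


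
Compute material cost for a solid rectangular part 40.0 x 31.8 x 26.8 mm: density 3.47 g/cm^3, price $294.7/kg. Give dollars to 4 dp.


V = 40.0 * 31.8 * 26.8 = 34089.6 mm^3 = 34.0896 cm^3
Mass = 34.0896 * 3.47 / 1000 = 0.11829091 kg
Cost = 0.11829091 * 294.7 = 34.8603 $


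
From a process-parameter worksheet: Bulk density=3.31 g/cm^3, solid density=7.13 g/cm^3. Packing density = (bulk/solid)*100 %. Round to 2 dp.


Packing = (3.31/7.13)*100 = 46.42 %


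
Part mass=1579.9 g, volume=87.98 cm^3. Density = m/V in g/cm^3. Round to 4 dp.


rho = 1579.9 / 87.98 = 17.9575 g/cm^3


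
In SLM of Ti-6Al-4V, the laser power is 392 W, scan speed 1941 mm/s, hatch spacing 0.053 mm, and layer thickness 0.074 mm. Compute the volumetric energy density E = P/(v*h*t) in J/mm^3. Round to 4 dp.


E = 392 / (1941*0.053*0.074) = 51.4936 J/mm^3


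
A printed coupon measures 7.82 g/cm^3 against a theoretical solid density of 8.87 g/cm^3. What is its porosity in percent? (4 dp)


Porosity = (1-7.82/8.87)*100 = 11.8377 %


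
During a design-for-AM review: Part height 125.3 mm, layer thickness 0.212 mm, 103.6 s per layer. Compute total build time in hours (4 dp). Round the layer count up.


Layers = ceil(125.3/0.212) = 592
t = 592 * 103.6 / 3600 = 17.0364 hrs


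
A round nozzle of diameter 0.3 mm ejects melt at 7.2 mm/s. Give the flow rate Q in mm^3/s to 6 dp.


A = pi*(0.3/2)^2 = 0.07068583 mm^2
Q = 0.07068583 * 7.2 = 0.508938 mm^3/s


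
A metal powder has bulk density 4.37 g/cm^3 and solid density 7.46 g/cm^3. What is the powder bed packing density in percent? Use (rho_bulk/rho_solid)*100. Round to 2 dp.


Packing = (4.37/7.46)*100 = 58.58 %


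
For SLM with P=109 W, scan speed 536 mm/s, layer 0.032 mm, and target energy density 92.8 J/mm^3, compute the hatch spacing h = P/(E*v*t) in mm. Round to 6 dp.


h = 109 / (92.8*536*0.032) = 0.06848 mm


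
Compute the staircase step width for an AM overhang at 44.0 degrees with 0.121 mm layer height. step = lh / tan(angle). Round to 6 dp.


step = 0.121 / tan(44.0) = 0.125299 mm


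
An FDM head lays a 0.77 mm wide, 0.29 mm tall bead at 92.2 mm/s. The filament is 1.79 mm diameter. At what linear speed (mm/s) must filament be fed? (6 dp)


Q = 0.77 * 0.29 * 92.2 = 20.58826 mm^3/s
A_fil = pi*(1.79/2)^2 = 2.51649426 mm^2
v_feed = 20.58826 / 2.51649426 = 8.181326 mm/s


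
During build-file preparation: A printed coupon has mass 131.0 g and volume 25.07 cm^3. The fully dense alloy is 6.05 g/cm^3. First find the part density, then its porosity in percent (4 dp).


rho_part = 131.0 / 25.07 = 5.22536897 g/cm^3
Porosity = (1 - 5.22536897/6.05)*100 = 13.6303 %


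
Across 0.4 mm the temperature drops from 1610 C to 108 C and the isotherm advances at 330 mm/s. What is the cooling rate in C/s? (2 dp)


G = (1610-108)/0.4 = 3755.0 C/mm
CR = 3755.0 * 330 = 1239150.0 C/s


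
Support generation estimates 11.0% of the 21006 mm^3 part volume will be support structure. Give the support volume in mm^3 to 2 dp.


V_support = 21006 * 0.11 = 2310.66 mm^3


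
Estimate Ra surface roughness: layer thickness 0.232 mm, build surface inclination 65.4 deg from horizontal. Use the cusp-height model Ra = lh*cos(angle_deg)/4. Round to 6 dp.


Ra = 0.232 * cos(65.4) / 4 = 0.024144 mm


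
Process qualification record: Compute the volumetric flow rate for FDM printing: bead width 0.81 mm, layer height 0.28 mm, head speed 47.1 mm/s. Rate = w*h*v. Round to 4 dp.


Rate = 0.81 * 0.28 * 47.1 = 10.6823 mm^3/s


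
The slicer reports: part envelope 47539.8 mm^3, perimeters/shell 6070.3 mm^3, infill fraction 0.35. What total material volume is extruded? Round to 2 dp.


V_infill = (47539.8 - 6070.3) * 0.35 = 14514.33
V_total = 6070.3 + 14514.33 = 20584.63 mm^3


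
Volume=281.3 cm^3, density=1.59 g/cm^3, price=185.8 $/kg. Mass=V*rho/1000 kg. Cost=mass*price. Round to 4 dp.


Mass = 281.3*1.59/1000 = 0.447267 kg
Cost = 0.447267 * 185.8 = 83.1022 $


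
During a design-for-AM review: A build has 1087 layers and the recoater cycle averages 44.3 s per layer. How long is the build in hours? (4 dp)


t = 1087 * 44.3 / 3600 = 13.3761 hrs


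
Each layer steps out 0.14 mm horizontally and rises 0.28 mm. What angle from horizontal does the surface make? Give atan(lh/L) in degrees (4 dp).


angle = atan(0.28/0.14) = 63.4349 degrees


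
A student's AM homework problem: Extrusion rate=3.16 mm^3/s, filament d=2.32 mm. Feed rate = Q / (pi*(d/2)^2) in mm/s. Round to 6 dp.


A = pi*(2.32/2)^2 = 4.227327
v = 3.16 / 4.227327 = 0.747517 mm/s


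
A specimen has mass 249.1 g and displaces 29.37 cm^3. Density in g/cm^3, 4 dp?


rho = 249.1 / 29.37 = 8.4814 g/cm^3


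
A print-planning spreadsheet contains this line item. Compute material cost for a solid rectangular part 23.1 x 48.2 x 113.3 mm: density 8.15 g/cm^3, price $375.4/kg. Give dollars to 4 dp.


V = 23.1 * 48.2 * 113.3 = 126150.486 mm^3 = 126.150486 cm^3
Mass = 126.150486 * 8.15 / 1000 = 1.02812646 kg
Cost = 1.02812646 * 375.4 = 385.9587 $


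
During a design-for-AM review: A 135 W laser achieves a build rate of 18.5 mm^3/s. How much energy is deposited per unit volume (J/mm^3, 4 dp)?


SE = 135 / 18.5 = 7.2973 J/mm^3


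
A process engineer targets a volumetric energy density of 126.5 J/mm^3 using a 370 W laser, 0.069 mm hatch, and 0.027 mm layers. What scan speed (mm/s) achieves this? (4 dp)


v = 370 / (126.5*0.069*0.027) = 1569.9953 mm/s


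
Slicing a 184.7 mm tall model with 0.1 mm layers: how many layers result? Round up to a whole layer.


Layers = ceil(184.7/0.1) = 1847


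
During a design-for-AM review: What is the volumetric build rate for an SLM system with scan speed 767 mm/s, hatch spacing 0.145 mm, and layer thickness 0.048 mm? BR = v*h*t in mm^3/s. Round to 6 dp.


Rate = 767 * 0.145 * 0.048 = 5.33832 mm^3/s


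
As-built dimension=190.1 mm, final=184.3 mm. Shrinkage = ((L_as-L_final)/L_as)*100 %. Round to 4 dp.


Shrinkage = ((190.1-184.3)/190.1)*100 = 3.051 %


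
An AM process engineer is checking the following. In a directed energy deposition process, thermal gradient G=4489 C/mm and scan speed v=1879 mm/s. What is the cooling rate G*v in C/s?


CR = 4489 * 1879 = 8434831 C/s


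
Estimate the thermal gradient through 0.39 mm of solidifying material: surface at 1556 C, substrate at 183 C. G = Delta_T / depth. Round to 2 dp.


G = (1556-183)/0.39 = 3520.51 C/mm


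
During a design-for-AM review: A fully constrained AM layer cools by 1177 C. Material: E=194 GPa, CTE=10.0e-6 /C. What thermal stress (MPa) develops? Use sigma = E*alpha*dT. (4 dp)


sigma = 194*1000 * 10.0e-6 * 1177 = 2283.38 MPa


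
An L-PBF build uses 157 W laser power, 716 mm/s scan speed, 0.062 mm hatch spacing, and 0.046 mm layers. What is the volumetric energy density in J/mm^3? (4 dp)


E = 157 / (716*0.062*0.046) = 76.8842 J/mm^3


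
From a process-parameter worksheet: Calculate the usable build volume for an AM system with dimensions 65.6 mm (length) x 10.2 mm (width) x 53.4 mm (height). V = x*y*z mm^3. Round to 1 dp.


V = 65.6 * 10.2 * 53.4 = 35731.0 mm^3


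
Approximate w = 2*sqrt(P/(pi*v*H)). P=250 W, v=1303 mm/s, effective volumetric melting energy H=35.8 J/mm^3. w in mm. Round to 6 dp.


w = 2*sqrt(250/(pi*1303*35.8)) = 0.082606 mm


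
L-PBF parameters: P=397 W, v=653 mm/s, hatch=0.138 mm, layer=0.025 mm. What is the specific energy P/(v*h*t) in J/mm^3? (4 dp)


Build rate = 653 * 0.138 * 0.025 = 2.25285 mm^3/s
SE = 397 / 2.25285 = 176.2212 J/mm^3


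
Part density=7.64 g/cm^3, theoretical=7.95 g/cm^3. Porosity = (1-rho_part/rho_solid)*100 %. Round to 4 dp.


Porosity = (1-7.64/7.95)*100 = 3.8994 %


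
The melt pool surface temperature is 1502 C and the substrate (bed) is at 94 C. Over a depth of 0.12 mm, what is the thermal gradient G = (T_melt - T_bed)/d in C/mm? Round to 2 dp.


G = (1502-94)/0.12 = 11733.33 C/mm


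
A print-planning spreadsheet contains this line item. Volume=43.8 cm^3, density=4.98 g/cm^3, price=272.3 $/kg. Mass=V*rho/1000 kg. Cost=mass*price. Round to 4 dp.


Mass = 43.8*4.98/1000 = 0.218124 kg
Cost = 0.218124 * 272.3 = 59.3952 $


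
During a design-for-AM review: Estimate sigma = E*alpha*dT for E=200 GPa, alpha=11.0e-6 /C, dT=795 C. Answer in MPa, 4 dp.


sigma = 200*1000 * 11.0e-6 * 795 = 1749.0 MPa


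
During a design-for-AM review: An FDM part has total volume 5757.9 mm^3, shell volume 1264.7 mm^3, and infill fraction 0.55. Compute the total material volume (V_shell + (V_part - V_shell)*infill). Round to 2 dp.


V_infill = (5757.9 - 1264.7) * 0.55 = 2471.26
V_total = 1264.7 + 2471.26 = 3735.96 mm^3


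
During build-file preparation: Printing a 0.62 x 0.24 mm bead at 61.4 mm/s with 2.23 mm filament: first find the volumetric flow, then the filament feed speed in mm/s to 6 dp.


Q = 0.62 * 0.24 * 61.4 = 9.13632 mm^3/s
A_fil = pi*(2.23/2)^2 = 3.90570653 mm^2
v_feed = 9.13632 / 3.90570653 = 2.339223 mm/s


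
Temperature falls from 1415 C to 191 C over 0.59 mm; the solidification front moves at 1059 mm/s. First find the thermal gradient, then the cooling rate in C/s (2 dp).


G = (1415-191)/0.59 = 2074.57627119 C/mm
CR = 2074.57627119 * 1059 = 2196976.27 C/s


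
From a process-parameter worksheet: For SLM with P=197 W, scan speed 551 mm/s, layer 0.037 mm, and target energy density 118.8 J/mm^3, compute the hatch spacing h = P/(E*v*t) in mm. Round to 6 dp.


h = 197 / (118.8*551*0.037) = 0.081339 mm


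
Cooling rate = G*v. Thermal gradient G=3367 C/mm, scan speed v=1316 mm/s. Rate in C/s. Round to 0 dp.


CR = 3367 * 1316 = 4430972 C/s


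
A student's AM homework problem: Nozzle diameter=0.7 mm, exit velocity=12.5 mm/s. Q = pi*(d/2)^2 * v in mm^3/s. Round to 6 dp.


A = pi*(0.7/2)^2 = 0.3848451 mm^2
Q = 0.3848451 * 12.5 = 4.810564 mm^3/s


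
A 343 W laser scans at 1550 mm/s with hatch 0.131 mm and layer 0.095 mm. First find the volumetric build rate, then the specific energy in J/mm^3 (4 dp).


Build rate = 1550 * 0.131 * 0.095 = 19.28975 mm^3/s
SE = 343 / 19.28975 = 17.7815 J/mm^3


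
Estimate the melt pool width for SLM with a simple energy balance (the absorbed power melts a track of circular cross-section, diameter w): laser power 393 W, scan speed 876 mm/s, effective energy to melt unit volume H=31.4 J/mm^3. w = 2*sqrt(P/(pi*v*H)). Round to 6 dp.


w = 2*sqrt(393/(pi*876*31.4)) = 0.134876 mm


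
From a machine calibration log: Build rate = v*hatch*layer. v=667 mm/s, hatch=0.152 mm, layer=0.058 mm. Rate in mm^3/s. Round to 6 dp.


Rate = 667 * 0.152 * 0.058 = 5.880272 mm^3/s


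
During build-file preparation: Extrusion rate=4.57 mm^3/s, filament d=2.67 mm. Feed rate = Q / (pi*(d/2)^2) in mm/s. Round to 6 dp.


A = pi*(2.67/2)^2 = 5.599025
v = 4.57 / 5.599025 = 0.816214 mm/s


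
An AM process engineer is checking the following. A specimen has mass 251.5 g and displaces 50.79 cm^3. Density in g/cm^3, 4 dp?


rho = 251.5 / 50.79 = 4.9518 g/cm^3


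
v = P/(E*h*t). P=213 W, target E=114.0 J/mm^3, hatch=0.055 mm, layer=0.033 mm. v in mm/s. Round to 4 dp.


v = 213 / (114.0*0.055*0.033) = 1029.4331 mm/s


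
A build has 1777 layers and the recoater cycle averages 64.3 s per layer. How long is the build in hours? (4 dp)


t = 1777 * 64.3 / 3600 = 31.7392 hrs


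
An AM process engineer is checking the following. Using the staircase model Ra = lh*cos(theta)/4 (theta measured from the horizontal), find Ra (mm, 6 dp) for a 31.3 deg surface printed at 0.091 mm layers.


Ra = 0.091 * cos(31.3) / 4 = 0.019439 mm


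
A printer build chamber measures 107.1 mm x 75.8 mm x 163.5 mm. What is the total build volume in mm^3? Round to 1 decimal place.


V = 107.1 * 75.8 * 163.5 = 1327322.4 mm^3


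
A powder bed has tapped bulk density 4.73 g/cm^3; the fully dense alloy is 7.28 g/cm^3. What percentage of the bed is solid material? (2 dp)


Packing = (4.73/7.28)*100 = 64.97 %


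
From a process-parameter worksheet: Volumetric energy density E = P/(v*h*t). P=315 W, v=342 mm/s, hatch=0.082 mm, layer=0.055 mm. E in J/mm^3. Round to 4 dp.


E = 315 / (342*0.082*0.055) = 204.2245 J/mm^3


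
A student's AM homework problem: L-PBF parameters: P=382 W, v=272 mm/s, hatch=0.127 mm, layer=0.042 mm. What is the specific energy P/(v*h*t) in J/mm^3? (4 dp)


Build rate = 272 * 0.127 * 0.042 = 1.450848 mm^3/s
SE = 382 / 1.450848 = 263.2943 J/mm^3


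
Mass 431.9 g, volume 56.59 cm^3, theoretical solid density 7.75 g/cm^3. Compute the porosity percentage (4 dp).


rho_part = 431.9 / 56.59 = 7.63209048 g/cm^3
Porosity = (1 - 7.63209048/7.75)*100 = 1.5214 %


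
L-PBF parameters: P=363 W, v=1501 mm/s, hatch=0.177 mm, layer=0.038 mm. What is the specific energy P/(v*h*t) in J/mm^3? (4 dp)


Build rate = 1501 * 0.177 * 0.038 = 10.095726 mm^3/s
SE = 363 / 10.095726 = 35.9558 J/mm^3


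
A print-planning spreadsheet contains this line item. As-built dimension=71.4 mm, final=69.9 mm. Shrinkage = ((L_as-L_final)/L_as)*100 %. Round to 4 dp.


Shrinkage = ((71.4-69.9)/71.4)*100 = 2.1008 %


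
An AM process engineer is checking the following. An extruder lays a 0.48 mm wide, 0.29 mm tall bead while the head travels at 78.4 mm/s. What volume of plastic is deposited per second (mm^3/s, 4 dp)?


Rate = 0.48 * 0.29 * 78.4 = 10.9133 mm^3/s


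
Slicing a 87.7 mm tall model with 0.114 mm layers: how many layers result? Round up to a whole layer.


Layers = ceil(87.7/0.114) = 770


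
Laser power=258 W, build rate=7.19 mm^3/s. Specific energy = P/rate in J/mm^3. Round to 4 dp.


SE = 258 / 7.19 = 35.8832 J/mm^3


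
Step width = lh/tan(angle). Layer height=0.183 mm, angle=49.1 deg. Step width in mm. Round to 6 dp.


step = 0.183 / tan(49.1) = 0.15852 mm


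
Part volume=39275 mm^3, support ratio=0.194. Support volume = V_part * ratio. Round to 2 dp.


V_support = 39275 * 0.194 = 7619.35 mm^3


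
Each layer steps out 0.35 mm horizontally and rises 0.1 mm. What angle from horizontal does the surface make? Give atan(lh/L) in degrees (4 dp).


angle = atan(0.1/0.35) = 15.9454 degrees


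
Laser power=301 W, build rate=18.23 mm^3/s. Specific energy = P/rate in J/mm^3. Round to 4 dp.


SE = 301 / 18.23 = 16.5112 J/mm^3


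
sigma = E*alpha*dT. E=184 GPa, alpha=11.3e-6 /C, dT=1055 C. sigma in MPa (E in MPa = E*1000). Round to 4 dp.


sigma = 184*1000 * 11.3e-6 * 1055 = 2193.556 MPa


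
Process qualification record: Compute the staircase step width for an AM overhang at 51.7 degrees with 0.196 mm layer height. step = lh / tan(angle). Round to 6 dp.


step = 0.196 / tan(51.7) = 0.154791 mm


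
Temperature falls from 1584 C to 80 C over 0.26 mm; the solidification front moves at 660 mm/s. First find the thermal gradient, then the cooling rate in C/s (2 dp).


G = (1584-80)/0.26 = 5784.61538462 C/mm
CR = 5784.61538462 * 660 = 3817846.15 C/s


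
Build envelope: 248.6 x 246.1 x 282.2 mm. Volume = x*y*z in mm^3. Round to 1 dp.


V = 248.6 * 246.1 * 282.2 = 17265125.8 mm^3
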